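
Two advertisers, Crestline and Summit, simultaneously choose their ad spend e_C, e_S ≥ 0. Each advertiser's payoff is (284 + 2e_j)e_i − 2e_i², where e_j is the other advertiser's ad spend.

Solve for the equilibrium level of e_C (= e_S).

Crestline's payoff is (284 + 2e_S)e_C − 2e_C².
∂π/∂e_C = 284 + 2e_S − 4e_C = 0, so e_C = 71 + 0.5e_S.
The game is symmetric, so in equilibrium e_S = e_C: the reaction function gives 0.5e_C = 71, hence e_C = 142.

142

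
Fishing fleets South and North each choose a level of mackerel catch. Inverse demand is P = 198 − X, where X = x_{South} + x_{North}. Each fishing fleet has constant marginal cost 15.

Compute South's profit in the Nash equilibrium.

Fishing fleet South's profit: π = x_{South}(198 − (x_{South} + x_{North})) − 15x_{South}.
∂π/∂x_{South} = 183 − 2x_{South} − x_{North} = 0, so x_{South} = 91.5 − 0.5x_{North}.
By symmetry x_{North} = x_{South}; substituting into the reaction function, 1.5x_{South} = 91.5 and x_{South} = 61.
Price P = 198 − 122 = 76.
South's profit: (76 − 15)·61 = 3721.

3721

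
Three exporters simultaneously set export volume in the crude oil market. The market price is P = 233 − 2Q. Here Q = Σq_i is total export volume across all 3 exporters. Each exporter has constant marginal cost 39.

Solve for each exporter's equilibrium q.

A representative exporter's profit is π_i = q_i(233 − 2Q) − 39q_i, with Q = q_i + Σ_{j≠i} q_j.
First-order condition: 194 − 4q_i − 2Σ_{j≠i} q_j = 0.
In a symmetric equilibrium every exporter chooses the same q, so Σ_{j≠i} q_j = 2q. The condition becomes 194 − 8q = 0, giving q = 194/8 = 24.25.

24.25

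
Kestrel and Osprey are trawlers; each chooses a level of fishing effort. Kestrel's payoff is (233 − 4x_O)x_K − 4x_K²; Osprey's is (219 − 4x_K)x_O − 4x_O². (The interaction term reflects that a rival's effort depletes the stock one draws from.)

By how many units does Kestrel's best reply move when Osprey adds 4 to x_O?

-2

Expanding Kestrel's payoff: 233x_K − 4x_Ox_K − 4x_K².
∂π/∂x_K = 233 − 4x_O − 8x_K = 0, so x_K = 29.125 − 0.5x_O.
The reaction-function slope is −0.5, so a 4-unit rise in x_O moves x_K by −0.5 × 4 = −2. Kestrel's best response falls — the actions are strategic substitutes.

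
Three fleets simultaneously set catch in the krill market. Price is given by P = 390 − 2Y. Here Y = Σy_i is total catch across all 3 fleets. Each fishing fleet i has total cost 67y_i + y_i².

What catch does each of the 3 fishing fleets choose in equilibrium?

A representative fishing fleet's profit is π_i = y_i(390 − 2Y) − 67y_i − y_i², with Y = y_i + Σ_{j≠i} y_j.
First-order condition: 323 − 6y_i − 2Σ_{j≠i} y_j = 0.
Imposing symmetry (y_j = y for all j) turns Σ_{j≠i} y_j into 2y, so 323 = 10y and y = 32.3.

32.3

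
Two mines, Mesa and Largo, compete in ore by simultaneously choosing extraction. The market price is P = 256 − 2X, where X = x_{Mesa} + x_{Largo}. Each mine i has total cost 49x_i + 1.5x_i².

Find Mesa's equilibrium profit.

Mine Mesa's profit: π = x_{Mesa}(256 − 2(x_{Mesa} + x_{Largo})) − 49x_{Mesa} − 1.5x_{Mesa}².
∂π/∂x_{Mesa} = 207 − 7x_{Mesa} − 2x_{Largo} = 0, so x_{Mesa} = 207/7 − (2/7)x_{Largo}.
Setting x_{Mesa} = x_{Largo} in the reaction function: x_{Mesa} = 207/7 − (2/7)x_{Mesa}, so x_{Mesa} = (207/7) / (9/7) = 23.
Price P = 256 − 2·46 = 164.
Mesa's profit: (164 − 49)·23 − 1.5(23)² = 1851.5.

1851.5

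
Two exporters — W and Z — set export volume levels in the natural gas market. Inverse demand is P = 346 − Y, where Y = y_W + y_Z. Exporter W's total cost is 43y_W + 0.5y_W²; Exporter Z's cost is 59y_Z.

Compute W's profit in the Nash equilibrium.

6105.66

Exporter W's profit: π = y_W(346 − (y_W + y_Z)) − 43y_W − 0.5y_W².
∂π/∂y_W = 303 − 3y_W − y_Z = 0, so y_W = 101 − (1/3)y_Z.
For Z: ∂π/∂y_Z = 287 − 2y_Z − y_W = 0 ⇒ y_Z = 143.5 − 0.5y_W.
Plugging y_Z into W's best response: y_W = 101 − (1/3)(143.5 − 0.5y_W) ⇒ (5/6)y_W = 319/6, so y_W = 63.8.
Then y_Z = 143.5 − 0.5·63.8 = 111.6.
Price P = 346 − 175.4 = 170.6.
W's profit: (170.6 − 43)·63.8 − 0.5(63.8)² = 6105.66.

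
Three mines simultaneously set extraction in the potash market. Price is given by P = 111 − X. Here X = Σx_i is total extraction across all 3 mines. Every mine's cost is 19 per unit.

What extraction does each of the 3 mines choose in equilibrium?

A representative mine's profit is π_i = x_i(111 − X) − 19x_i, with X = x_i + Σ_{j≠i} x_j.
First-order condition: 92 − 2x_i − Σ_{j≠i} x_j = 0.
Imposing symmetry (x_j = x for all j) turns Σ_{j≠i} x_j into 2x, so 92 = 4x and x = 23.

23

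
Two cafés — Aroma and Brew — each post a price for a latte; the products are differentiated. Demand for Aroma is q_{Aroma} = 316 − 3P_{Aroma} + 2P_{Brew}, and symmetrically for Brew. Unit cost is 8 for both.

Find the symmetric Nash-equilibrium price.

85

Aroma's profit: π = (P_{Aroma} − 8)(316 − 3P_{Aroma} + 2P_{Brew}).
∂π/∂P_{Aroma} = 340 − 6P_{Aroma} + 2P_{Brew} = 0 ⇒ P_{Aroma} = 170/3 + (1/3)P_{Brew}.
Setting P_{Aroma} = P_{Brew} in the reaction function: P_{Aroma} = 170/3 + (1/3)P_{Aroma}, so P_{Aroma} = (170/3) / (2/3) = 85.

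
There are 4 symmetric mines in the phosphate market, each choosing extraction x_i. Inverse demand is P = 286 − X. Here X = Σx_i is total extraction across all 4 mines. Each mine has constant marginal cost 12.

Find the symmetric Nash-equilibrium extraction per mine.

A representative mine's profit is π_i = x_i(286 − X) − 12x_i, with X = x_i + Σ_{j≠i} x_j.
First-order condition: 274 − 2x_i − Σ_{j≠i} x_j = 0.
In a symmetric equilibrium every mine chooses the same x, so Σ_{j≠i} x_j = 3x. The condition becomes 274 − 5x = 0, giving x = 274/5 = 54.8.

54.8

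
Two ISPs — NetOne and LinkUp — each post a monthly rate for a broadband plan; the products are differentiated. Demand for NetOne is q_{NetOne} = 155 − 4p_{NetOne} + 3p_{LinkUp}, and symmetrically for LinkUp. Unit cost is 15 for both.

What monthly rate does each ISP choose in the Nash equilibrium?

NetOne's profit: π = (p_{NetOne} − 15)(155 − 4p_{NetOne} + 3p_{LinkUp}).
∂π/∂p_{NetOne} = 215 − 8p_{NetOne} + 3p_{LinkUp} = 0 ⇒ p_{NetOne} = 26.875 + 0.375p_{LinkUp}.
Setting p_{NetOne} = p_{LinkUp} in the reaction function: p_{NetOne} = 26.875 + 0.375p_{NetOne}, so p_{NetOne} = 26.875 / 0.625 = 43.

43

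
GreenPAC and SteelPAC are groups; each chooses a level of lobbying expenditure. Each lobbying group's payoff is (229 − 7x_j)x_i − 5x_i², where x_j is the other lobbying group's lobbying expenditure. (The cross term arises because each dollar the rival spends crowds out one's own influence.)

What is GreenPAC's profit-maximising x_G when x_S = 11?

15.2

GreenPAC's payoff is (229 − 7x_S)x_G − 5x_G².
∂π/∂x_G = 229 − 7x_S − 10x_G = 0, so x_G = 22.9 − 0.7x_S.
At x_S = 11: x_G = 22.9 − 0.7·11 = 15.2.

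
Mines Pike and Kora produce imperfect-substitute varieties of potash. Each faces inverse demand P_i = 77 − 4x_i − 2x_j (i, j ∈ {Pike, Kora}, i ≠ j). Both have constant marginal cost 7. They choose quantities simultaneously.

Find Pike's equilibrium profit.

196

Mine Pike's profit: π = x_{Pike}(77 − 4x_{Pike} − 2x_{Kora}) − 7x_{Pike}.
∂π/∂x_{Pike} = 70 − 8x_{Pike} − 2x_{Kora} = 0 ⇒ x_{Pike} = 8.75 − 0.25x_{Kora}.
The game is symmetric, so in equilibrium x_{Kora} = x_{Pike}: the reaction function gives 1.25x_{Pike} = 8.75, hence x_{Pike} = 7.
P_{Pike} = 77 − 4·7 − 2·7 = 35.
Profit = (35 − 7)·7 = 196.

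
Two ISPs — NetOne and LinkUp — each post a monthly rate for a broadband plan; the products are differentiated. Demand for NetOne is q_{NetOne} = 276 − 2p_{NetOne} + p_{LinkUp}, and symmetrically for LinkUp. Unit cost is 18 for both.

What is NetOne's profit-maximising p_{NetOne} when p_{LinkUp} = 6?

79.5

NetOne's profit: π = (p_{NetOne} − 18)(276 − 2p_{NetOne} + p_{LinkUp}).
∂π/∂p_{NetOne} = 312 − 4p_{NetOne} + p_{LinkUp} = 0 ⇒ p_{NetOne} = 78 + 0.25p_{LinkUp}.
At p_{LinkUp} = 6: p_{NetOne} = 78 + 0.25·6 = 79.5.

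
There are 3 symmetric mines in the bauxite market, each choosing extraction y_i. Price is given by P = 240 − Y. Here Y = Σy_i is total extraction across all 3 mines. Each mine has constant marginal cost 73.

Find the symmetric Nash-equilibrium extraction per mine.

41.75

A representative mine's profit is π_i = y_i(240 − Y) − 73y_i, with Y = y_i + Σ_{j≠i} y_j.
First-order condition: 167 − 2y_i − Σ_{j≠i} y_j = 0.
Imposing symmetry (y_j = y for all j) turns Σ_{j≠i} y_j into 2y, so 167 = 4y and y = 41.75.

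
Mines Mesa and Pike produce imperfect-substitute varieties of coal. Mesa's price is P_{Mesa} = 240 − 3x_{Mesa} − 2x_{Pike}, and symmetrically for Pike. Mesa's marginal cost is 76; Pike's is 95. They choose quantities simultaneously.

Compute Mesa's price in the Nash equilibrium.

141.0625

Mine Mesa's profit: π = x_{Mesa}(240 − 3x_{Mesa} − 2x_{Pike}) − 76x_{Mesa}.
∂π/∂x_{Mesa} = 164 − 6x_{Mesa} − 2x_{Pike} = 0 ⇒ x_{Mesa} = 82/3 − (1/3)x_{Pike}.
Similarly x_{Pike} = 145/6 − (1/3)x_{Mesa}.
Plugging x_{Pike} into Mesa's best response: x_{Mesa} = 82/3 − (1/3)(145/6 − (1/3)x_{Mesa}) ⇒ (8/9)x_{Mesa} = 347/18, so x_{Mesa} = 21.6875.
Then x_{Pike} = 145/6 − (1/3)·21.6875 = 16.9375.
P_{Mesa} = 240 − 3·21.6875 − 2·16.9375 = 141.0625.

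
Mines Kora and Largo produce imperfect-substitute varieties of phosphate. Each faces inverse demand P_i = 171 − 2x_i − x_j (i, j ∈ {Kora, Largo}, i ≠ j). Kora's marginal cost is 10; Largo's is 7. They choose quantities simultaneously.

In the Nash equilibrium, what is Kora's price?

74

Mine Kora's profit: π = x_{Kora}(171 − 2x_{Kora} − x_{Largo}) − 10x_{Kora}.
∂π/∂x_{Kora} = 161 − 4x_{Kora} − x_{Largo} = 0 ⇒ x_{Kora} = 40.25 − 0.25x_{Largo}.
Similarly x_{Largo} = 41 − 0.25x_{Kora}.
Substituting the second reaction function into the first: x_{Kora} = 40.25 − 0.25(41 − 0.25x_{Kora}), which gives 0.9375x_{Kora} = 30 ⇒ x_{Kora} = 32.
Then x_{Largo} = 41 − 0.25·32 = 33.
P_{Kora} = 171 − 2·32 − 33 = 74.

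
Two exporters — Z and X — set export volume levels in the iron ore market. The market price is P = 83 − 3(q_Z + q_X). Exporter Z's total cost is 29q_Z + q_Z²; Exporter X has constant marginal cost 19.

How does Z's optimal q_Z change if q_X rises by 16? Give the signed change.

-6

Exporter Z's profit: π = q_Z(83 − 3(q_Z + q_X)) − 29q_Z − q_Z².
∂π/∂q_Z = 54 − 8q_Z − 3q_X = 0, so q_Z = 6.75 − 0.375q_X.
The reaction-function slope is −0.375, so a 16-unit rise in q_X moves q_Z by −0.375 × 16 = −6. Z's best response falls — the actions are strategic substitutes.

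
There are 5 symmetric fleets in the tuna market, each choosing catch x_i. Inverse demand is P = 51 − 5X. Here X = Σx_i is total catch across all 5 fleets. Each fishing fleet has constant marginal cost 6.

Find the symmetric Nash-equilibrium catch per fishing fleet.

1.5

A representative fishing fleet's profit is π_i = x_i(51 − 5X) − 6x_i, with X = x_i + Σ_{j≠i} x_j.
First-order condition: 45 − 10x_i − 5Σ_{j≠i} x_j = 0.
With identical fishing fleets, set every x_j = x: then 45 − 10x − 20x = 0, i.e. x = 45/30 = 1.5.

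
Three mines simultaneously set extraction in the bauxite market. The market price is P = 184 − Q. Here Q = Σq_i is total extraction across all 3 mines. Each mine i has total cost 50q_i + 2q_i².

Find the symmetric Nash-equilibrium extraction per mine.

16.75

A representative mine's profit is π_i = q_i(184 − Q) − 50q_i − 2q_i², with Q = q_i + Σ_{j≠i} q_j.
First-order condition: 134 − 6q_i − Σ_{j≠i} q_j = 0.
Imposing symmetry (q_j = q for all j) turns Σ_{j≠i} q_j into 2q, so 134 = 8q and q = 16.75.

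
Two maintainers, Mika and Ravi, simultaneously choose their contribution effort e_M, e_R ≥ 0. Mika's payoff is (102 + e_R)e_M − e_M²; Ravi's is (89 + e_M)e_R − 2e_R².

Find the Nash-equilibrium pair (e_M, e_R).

Expanding Mika's payoff: 102e_M + e_Re_M − e_M².
∂π/∂e_M = 102 + e_R − 2e_M = 0, so e_M = 51 + 0.5e_R.
Likewise for Ravi: e_R = 22.25 + 0.25e_M.
Solving the two reaction functions simultaneously: (1 − (0.5)(0.25))e_M = 51 + 0.5·22.25, so 0.875e_M = 62.125 and e_M = 71.
Then e_R = 22.25 + 0.25·71 = 40.

71, 40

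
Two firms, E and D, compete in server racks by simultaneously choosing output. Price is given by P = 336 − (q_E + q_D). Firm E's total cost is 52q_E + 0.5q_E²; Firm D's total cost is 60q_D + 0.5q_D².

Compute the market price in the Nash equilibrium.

196

Firm E's profit: π = q_E(336 − (q_E + q_D)) − 52q_E − 0.5q_E².
∂π/∂q_E = 284 − 3q_E − q_D = 0, so q_E = 284/3 − (1/3)q_D.
By the same steps for D: q_D = 92 − (1/3)q_E.
Substituting the second reaction function into the first: q_E = 284/3 − (1/3)(92 − (1/3)q_E), which gives (8/9)q_E = 64 ⇒ q_E = 72.
Then q_D = 92 − (1/3)·72 = 68.
Equilibrium price: P = 336 − 140 = 196.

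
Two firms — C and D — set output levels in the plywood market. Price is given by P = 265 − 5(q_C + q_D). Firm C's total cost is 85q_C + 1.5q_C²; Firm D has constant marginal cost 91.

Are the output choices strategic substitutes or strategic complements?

Firm C's profit: π = q_C(265 − 5(q_C + q_D)) − 85q_C − 1.5q_C².
∂π/∂q_C = 180 − 13q_C − 5q_D = 0, so q_C = 180/13 − (5/13)q_D.
The best-response slope dq_C/dq_D = −5/13 < 0: the reaction function is downward-sloping, so the choices are strategic substitutes.

strategic substitutes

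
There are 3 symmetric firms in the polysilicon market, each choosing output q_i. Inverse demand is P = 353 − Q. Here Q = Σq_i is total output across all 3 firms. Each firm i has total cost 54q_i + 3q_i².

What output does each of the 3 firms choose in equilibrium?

29.9

A representative firm's profit is π_i = q_i(353 − Q) − 54q_i − 3q_i², with Q = q_i + Σ_{j≠i} q_j.
First-order condition: 299 − 8q_i − Σ_{j≠i} q_j = 0.
With identical firms, set every q_j = q: then 299 − 8q − 2q = 0, i.e. q = 299/10 = 29.9.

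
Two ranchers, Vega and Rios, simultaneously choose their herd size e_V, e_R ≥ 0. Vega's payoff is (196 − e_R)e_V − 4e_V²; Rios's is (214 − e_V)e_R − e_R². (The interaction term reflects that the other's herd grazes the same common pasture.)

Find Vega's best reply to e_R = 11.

Expanding Vega's payoff: 196e_V − e_Re_V − 4e_V².
∂π/∂e_V = 196 − e_R − 8e_V = 0, so e_V = 24.5 − 0.125e_R.
At e_R = 11: e_V = 24.5 − 0.125·11 = 23.125.

23.125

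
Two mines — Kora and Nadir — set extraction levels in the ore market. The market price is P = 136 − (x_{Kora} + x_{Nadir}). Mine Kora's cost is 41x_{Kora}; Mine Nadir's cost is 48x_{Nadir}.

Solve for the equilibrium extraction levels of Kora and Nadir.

Mine Kora's profit: π = x_{Kora}(136 − (x_{Kora} + x_{Nadir})) − 41x_{Kora}.
∂π/∂x_{Kora} = 95 − 2x_{Kora} − x_{Nadir} = 0, so x_{Kora} = 47.5 − 0.5x_{Nadir}.
By the same steps for Nadir: x_{Nadir} = 44 − 0.5x_{Kora}.
Solving the two reaction functions simultaneously: (1 − (−0.5)(−0.5))x_{Kora} = 47.5 − 0.5·44, so 0.75x_{Kora} = 25.5 and x_{Kora} = 34.
Then x_{Nadir} = 44 − 0.5·34 = 27.

34, 27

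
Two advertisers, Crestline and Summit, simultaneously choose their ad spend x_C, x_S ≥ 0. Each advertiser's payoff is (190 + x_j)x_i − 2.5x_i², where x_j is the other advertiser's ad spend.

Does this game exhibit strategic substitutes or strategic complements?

strategic complements

Crestline's payoff is (190 + x_S)x_C − 2.5x_C².
∂π/∂x_C = 190 + x_S − 5x_C = 0, so x_C = 38 + 0.2x_S.
The best-response slope dx_C/dx_S = 0.2 > 0: the reaction function is upward-sloping, so the choices are strategic complements.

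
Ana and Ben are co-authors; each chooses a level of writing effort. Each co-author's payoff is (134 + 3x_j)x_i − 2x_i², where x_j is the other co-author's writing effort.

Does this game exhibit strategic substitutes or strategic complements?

Ana's payoff is (134 + 3x_B)x_A − 2x_A².
∂π/∂x_A = 134 + 3x_B − 4x_A = 0, so x_A = 33.5 + 0.75x_B.
The best-response slope dx_A/dx_B = 0.75 > 0: the reaction function is upward-sloping, so the choices are strategic complements.

strategic complements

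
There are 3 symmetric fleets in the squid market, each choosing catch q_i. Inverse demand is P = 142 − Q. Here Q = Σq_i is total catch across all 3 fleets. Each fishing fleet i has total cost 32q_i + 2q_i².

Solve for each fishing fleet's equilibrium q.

A representative fishing fleet's profit is π_i = q_i(142 − Q) − 32q_i − 2q_i², with Q = q_i + Σ_{j≠i} q_j.
First-order condition: 110 − 6q_i − Σ_{j≠i} q_j = 0.
In a symmetric equilibrium every fishing fleet chooses the same q, so Σ_{j≠i} q_j = 2q. The condition becomes 110 − 8q = 0, giving q = 110/8 = 13.75.

13.75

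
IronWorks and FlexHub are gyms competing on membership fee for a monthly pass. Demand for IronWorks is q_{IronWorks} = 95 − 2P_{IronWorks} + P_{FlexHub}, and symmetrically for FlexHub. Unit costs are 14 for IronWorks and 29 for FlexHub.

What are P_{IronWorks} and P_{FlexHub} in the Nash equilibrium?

IronWorks's profit: π = (P_{IronWorks} − 14)(95 − 2P_{IronWorks} + P_{FlexHub}).
∂π/∂P_{IronWorks} = 123 − 4P_{IronWorks} + P_{FlexHub} = 0 ⇒ P_{IronWorks} = 30.75 + 0.25P_{FlexHub}.
Similarly P_{FlexHub} = 38.25 + 0.25P_{IronWorks}.
Plugging P_{FlexHub} into IronWorks's best response: P_{IronWorks} = 30.75 + 0.25(38.25 + 0.25P_{IronWorks}) ⇒ 0.9375P_{IronWorks} = 40.3125, so P_{IronWorks} = 43.
Then P_{FlexHub} = 38.25 + 0.25·43 = 49.

43, 49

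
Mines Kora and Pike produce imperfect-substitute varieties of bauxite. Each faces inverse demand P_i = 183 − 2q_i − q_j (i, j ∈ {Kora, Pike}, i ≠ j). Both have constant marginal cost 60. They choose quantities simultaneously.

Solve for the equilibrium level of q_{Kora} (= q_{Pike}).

Mine Kora's profit: π = q_{Kora}(183 − 2q_{Kora} − q_{Pike}) − 60q_{Kora}.
∂π/∂q_{Kora} = 123 − 4q_{Kora} − q_{Pike} = 0 ⇒ q_{Kora} = 30.75 − 0.25q_{Pike}.
By symmetry q_{Pike} = q_{Kora}; substituting into the reaction function, 1.25q_{Kora} = 30.75 and q_{Kora} = 24.6.

24.6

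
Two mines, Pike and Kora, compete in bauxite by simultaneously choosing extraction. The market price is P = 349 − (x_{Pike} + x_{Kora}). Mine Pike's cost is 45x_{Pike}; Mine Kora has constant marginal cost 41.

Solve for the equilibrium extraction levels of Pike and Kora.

Mine Pike's profit: π = x_{Pike}(349 − (x_{Pike} + x_{Kora})) − 45x_{Pike}.
∂π/∂x_{Pike} = 304 − 2x_{Pike} − x_{Kora} = 0, so x_{Pike} = 152 − 0.5x_{Kora}.
By the same steps for Kora: x_{Kora} = 154 − 0.5x_{Pike}.
Substituting the second reaction function into the first: x_{Pike} = 152 − 0.5(154 − 0.5x_{Pike}), which gives 0.75x_{Pike} = 75 ⇒ x_{Pike} = 100.
Then x_{Kora} = 154 − 0.5·100 = 104.

100, 104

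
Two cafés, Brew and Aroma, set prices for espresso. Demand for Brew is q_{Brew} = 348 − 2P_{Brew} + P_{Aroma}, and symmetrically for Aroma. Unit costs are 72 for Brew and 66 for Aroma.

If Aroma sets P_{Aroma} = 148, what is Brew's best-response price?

Brew's profit: π = (P_{Brew} − 72)(348 − 2P_{Brew} + P_{Aroma}).
∂π/∂P_{Brew} = 492 − 4P_{Brew} + P_{Aroma} = 0 ⇒ P_{Brew} = 123 + 0.25P_{Aroma}.
At P_{Aroma} = 148: P_{Brew} = 123 + 0.25·148 = 160.

160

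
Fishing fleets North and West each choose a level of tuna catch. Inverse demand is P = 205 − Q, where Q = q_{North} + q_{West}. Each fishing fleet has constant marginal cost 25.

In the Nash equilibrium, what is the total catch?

Fishing fleet North's profit: π = q_{North}(205 − (q_{North} + q_{West})) − 25q_{North}.
∂π/∂q_{North} = 180 − 2q_{North} − q_{West} = 0, so q_{North} = 90 − 0.5q_{West}.
By symmetry q_{West} = q_{North}; substituting into the reaction function, 1.5q_{North} = 90 and q_{North} = 60.
Total catch: 60 + 60 = 120.

120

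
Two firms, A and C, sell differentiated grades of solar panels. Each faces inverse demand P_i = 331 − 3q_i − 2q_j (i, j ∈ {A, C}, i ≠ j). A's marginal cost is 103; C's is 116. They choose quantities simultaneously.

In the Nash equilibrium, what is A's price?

Firm A's profit: π = q_A(331 − 3q_A − 2q_C) − 103q_A.
∂π/∂q_A = 228 − 6q_A − 2q_C = 0 ⇒ q_A = 38 − (1/3)q_C.
Similarly q_C = 215/6 − (1/3)q_A.
Substituting the second reaction function into the first: q_A = 38 − (1/3)(215/6 − (1/3)q_A), which gives (8/9)q_A = 469/18 ⇒ q_A = 29.3125.
Then q_C = 215/6 − (1/3)·29.3125 = 26.0625.
P_A = 331 − 3·29.3125 − 2·26.0625 = 190.9375.

190.9375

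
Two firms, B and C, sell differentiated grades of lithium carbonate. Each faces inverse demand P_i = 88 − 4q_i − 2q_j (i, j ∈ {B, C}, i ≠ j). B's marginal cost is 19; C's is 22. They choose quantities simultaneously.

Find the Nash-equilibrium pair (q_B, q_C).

7, 6.5

Firm B's profit: π = q_B(88 − 4q_B − 2q_C) − 19q_B.
∂π/∂q_B = 69 − 8q_B − 2q_C = 0 ⇒ q_B = 8.625 − 0.25q_C.
Similarly q_C = 8.25 − 0.25q_B.
Substituting the second reaction function into the first: q_B = 8.625 − 0.25(8.25 − 0.25q_B), which gives 0.9375q_B = 6.5625 ⇒ q_B = 7.
Then q_C = 8.25 − 0.25·7 = 6.5.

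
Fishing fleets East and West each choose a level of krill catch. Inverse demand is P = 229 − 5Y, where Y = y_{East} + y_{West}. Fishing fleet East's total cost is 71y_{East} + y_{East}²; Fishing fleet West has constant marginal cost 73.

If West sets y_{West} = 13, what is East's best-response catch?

Fishing fleet East's profit: π = y_{East}(229 − 5(y_{East} + y_{West})) − 71y_{East} − y_{East}².
∂π/∂y_{East} = 158 − 12y_{East} − 5y_{West} = 0, so y_{East} = 79/6 − (5/12)y_{West}.
At y_{West} = 13: y_{East} = 79/6 − (5/12)·13 = 7.75.

7.75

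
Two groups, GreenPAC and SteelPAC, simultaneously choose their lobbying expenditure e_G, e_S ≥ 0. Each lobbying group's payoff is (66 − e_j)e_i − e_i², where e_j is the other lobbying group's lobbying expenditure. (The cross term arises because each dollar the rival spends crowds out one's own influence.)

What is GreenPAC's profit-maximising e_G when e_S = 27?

GreenPAC's payoff is (66 − e_S)e_G − e_G².
∂π/∂e_G = 66 − e_S − 2e_G = 0, so e_G = 33 − 0.5e_S.
At e_S = 27: e_G = 33 − 0.5·27 = 19.5.

19.5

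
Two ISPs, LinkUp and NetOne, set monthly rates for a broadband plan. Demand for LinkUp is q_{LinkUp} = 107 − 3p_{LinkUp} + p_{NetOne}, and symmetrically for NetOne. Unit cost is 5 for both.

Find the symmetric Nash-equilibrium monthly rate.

LinkUp's profit: π = (p_{LinkUp} − 5)(107 − 3p_{LinkUp} + p_{NetOne}).
∂π/∂p_{LinkUp} = 122 − 6p_{LinkUp} + p_{NetOne} = 0 ⇒ p_{LinkUp} = 61/3 + (1/6)p_{NetOne}.
Setting p_{LinkUp} = p_{NetOne} in the reaction function: p_{LinkUp} = 61/3 + (1/6)p_{LinkUp}, so p_{LinkUp} = (61/3) / (5/6) = 24.4.

24.4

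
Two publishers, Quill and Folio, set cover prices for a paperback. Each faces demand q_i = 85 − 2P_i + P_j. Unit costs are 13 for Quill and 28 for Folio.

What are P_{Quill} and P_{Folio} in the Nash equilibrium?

39, 45

Quill's profit: π = (P_{Quill} − 13)(85 − 2P_{Quill} + P_{Folio}).
∂π/∂P_{Quill} = 111 − 4P_{Quill} + P_{Folio} = 0 ⇒ P_{Quill} = 27.75 + 0.25P_{Folio}.
Similarly P_{Folio} = 35.25 + 0.25P_{Quill}.
Solving the two reaction functions simultaneously: (1 − (0.25)(0.25))P_{Quill} = 27.75 + 0.25·35.25, so 0.9375P_{Quill} = 36.5625 and P_{Quill} = 39.
Then P_{Folio} = 35.25 + 0.25·39 = 45.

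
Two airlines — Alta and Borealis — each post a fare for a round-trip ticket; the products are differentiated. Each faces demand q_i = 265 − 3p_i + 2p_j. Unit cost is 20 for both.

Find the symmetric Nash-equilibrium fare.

Alta's profit: π = (p_{Alta} − 20)(265 − 3p_{Alta} + 2p_{Borealis}).
∂π/∂p_{Alta} = 325 − 6p_{Alta} + 2p_{Borealis} = 0 ⇒ p_{Alta} = 325/6 + (1/3)p_{Borealis}.
Setting p_{Alta} = p_{Borealis} in the reaction function: p_{Alta} = 325/6 + (1/3)p_{Alta}, so p_{Alta} = (325/6) / (2/3) = 81.25.

81.25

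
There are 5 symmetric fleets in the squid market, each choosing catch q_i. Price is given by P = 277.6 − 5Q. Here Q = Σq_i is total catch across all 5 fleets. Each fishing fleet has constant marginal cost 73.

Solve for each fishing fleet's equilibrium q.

6.82

A representative fishing fleet's profit is π_i = q_i(277.6 − 5Q) − 73q_i, with Q = q_i + Σ_{j≠i} q_j.
First-order condition: 204.6 − 10q_i − 5Σ_{j≠i} q_j = 0.
Imposing symmetry (q_j = q for all j) turns Σ_{j≠i} q_j into 4q, so 204.6 = 30q and q = 6.82.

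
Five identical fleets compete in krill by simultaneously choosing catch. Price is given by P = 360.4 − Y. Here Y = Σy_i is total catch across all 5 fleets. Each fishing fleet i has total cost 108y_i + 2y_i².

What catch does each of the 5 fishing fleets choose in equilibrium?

25.24

A representative fishing fleet's profit is π_i = y_i(360.4 − Y) − 108y_i − 2y_i², with Y = y_i + Σ_{j≠i} y_j.
First-order condition: 252.4 − 6y_i − Σ_{j≠i} y_j = 0.
In a symmetric equilibrium every fishing fleet chooses the same y, so Σ_{j≠i} y_j = 4y. The condition becomes 252.4 − 10y = 0, giving y = 252.4/10 = 25.24.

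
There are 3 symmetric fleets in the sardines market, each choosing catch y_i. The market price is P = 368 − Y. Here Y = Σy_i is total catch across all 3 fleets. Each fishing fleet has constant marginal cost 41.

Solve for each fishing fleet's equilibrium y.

81.75

A representative fishing fleet's profit is π_i = y_i(368 − Y) − 41y_i, with Y = y_i + Σ_{j≠i} y_j.
First-order condition: 327 − 2y_i − Σ_{j≠i} y_j = 0.
In a symmetric equilibrium every fishing fleet chooses the same y, so Σ_{j≠i} y_j = 2y. The condition becomes 327 − 4y = 0, giving y = 327/4 = 81.75.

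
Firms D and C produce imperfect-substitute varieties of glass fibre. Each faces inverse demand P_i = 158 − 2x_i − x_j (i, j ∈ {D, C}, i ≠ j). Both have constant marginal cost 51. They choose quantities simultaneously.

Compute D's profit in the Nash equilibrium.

Firm D's profit: π = x_D(158 − 2x_D − x_C) − 51x_D.
∂π/∂x_D = 107 − 4x_D − x_C = 0 ⇒ x_D = 26.75 − 0.25x_C.
The game is symmetric, so in equilibrium x_C = x_D: the reaction function gives 1.25x_D = 26.75, hence x_D = 21.4.
P_D = 158 − 2·21.4 − 21.4 = 93.8.
Profit = (93.8 − 51)·21.4 = 915.92.

915.92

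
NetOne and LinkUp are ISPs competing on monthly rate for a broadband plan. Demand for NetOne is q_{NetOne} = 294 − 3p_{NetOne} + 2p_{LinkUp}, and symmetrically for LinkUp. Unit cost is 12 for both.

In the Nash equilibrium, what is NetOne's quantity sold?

NetOne's profit: π = (p_{NetOne} − 12)(294 − 3p_{NetOne} + 2p_{LinkUp}).
∂π/∂p_{NetOne} = 330 − 6p_{NetOne} + 2p_{LinkUp} = 0 ⇒ p_{NetOne} = 55 + (1/3)p_{LinkUp}.
By symmetry p_{LinkUp} = p_{NetOne}; substituting into the reaction function, (2/3)p_{NetOne} = 55 and p_{NetOne} = 82.5.
q_{NetOne} = 294 − 3·82.5 + 2·82.5 = 211.5.

211.5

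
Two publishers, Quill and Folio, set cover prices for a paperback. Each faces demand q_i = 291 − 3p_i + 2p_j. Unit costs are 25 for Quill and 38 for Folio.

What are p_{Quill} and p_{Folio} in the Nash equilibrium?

93.9375, 98.8125

Quill's profit: π = (p_{Quill} − 25)(291 − 3p_{Quill} + 2p_{Folio}).
∂π/∂p_{Quill} = 366 − 6p_{Quill} + 2p_{Folio} = 0 ⇒ p_{Quill} = 61 + (1/3)p_{Folio}.
Similarly p_{Folio} = 67.5 + (1/3)p_{Quill}.
Substituting the second reaction function into the first: p_{Quill} = 61 + (1/3)(67.5 + (1/3)p_{Quill}), which gives (8/9)p_{Quill} = 83.5 ⇒ p_{Quill} = 93.9375.
Then p_{Folio} = 67.5 + (1/3)·93.9375 = 98.8125.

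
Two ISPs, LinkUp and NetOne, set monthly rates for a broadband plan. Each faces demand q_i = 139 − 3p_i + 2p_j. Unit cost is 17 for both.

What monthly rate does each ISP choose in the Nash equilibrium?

LinkUp's profit: π = (p_{LinkUp} − 17)(139 − 3p_{LinkUp} + 2p_{NetOne}).
∂π/∂p_{LinkUp} = 190 − 6p_{LinkUp} + 2p_{NetOne} = 0 ⇒ p_{LinkUp} = 95/3 + (1/3)p_{NetOne}.
By symmetry p_{NetOne} = p_{LinkUp}; substituting into the reaction function, (2/3)p_{LinkUp} = 95/3 and p_{LinkUp} = 47.5.

47.5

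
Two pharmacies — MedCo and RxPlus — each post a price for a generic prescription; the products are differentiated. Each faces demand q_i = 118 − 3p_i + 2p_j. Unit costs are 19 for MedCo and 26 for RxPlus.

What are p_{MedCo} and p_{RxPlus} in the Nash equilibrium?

45.0625, 47.6875

MedCo's profit: π = (p_{MedCo} − 19)(118 − 3p_{MedCo} + 2p_{RxPlus}).
∂π/∂p_{MedCo} = 175 − 6p_{MedCo} + 2p_{RxPlus} = 0 ⇒ p_{MedCo} = 175/6 + (1/3)p_{RxPlus}.
Similarly p_{RxPlus} = 98/3 + (1/3)p_{MedCo}.
Plugging p_{RxPlus} into MedCo's best response: p_{MedCo} = 175/6 + (1/3)(98/3 + (1/3)p_{MedCo}) ⇒ (8/9)p_{MedCo} = 721/18, so p_{MedCo} = 45.0625.
Then p_{RxPlus} = 98/3 + (1/3)·45.0625 = 47.6875.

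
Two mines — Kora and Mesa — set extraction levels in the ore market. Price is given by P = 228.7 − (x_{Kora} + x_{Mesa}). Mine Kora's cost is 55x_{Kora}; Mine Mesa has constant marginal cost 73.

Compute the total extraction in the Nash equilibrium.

Mine Kora's profit: π = x_{Kora}(228.7 − (x_{Kora} + x_{Mesa})) − 55x_{Kora}.
∂π/∂x_{Kora} = 173.7 − 2x_{Kora} − x_{Mesa} = 0, so x_{Kora} = 86.85 − 0.5x_{Mesa}.
By the same steps for Mesa: x_{Mesa} = 77.85 − 0.5x_{Kora}.
Substituting the second reaction function into the first: x_{Kora} = 86.85 − 0.5(77.85 − 0.5x_{Kora}), which gives 0.75x_{Kora} = 47.925 ⇒ x_{Kora} = 63.9.
Then x_{Mesa} = 77.85 − 0.5·63.9 = 45.9.
Total extraction: 63.9 + 45.9 = 109.8.

109.8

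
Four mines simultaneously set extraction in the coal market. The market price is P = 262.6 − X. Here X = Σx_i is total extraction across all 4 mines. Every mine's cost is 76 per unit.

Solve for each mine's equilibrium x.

37.32

A representative mine's profit is π_i = x_i(262.6 − X) − 76x_i, with X = x_i + Σ_{j≠i} x_j.
First-order condition: 186.6 − 2x_i − Σ_{j≠i} x_j = 0.
With identical mines, set every x_j = x: then 186.6 − 2x − 3x = 0, i.e. x = 186.6/5 = 37.32.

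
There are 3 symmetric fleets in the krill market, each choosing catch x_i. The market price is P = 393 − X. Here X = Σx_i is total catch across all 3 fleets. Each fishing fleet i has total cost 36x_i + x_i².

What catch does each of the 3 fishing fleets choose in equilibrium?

A representative fishing fleet's profit is π_i = x_i(393 − X) − 36x_i − x_i², with X = x_i + Σ_{j≠i} x_j.
First-order condition: 357 − 4x_i − Σ_{j≠i} x_j = 0.
Imposing symmetry (x_j = x for all j) turns Σ_{j≠i} x_j into 2x, so 357 = 6x and x = 59.5.

59.5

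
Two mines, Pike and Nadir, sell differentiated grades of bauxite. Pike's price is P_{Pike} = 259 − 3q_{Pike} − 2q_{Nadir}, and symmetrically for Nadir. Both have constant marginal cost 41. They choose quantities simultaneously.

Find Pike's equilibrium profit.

2227.6875

Mine Pike's profit: π = q_{Pike}(259 − 3q_{Pike} − 2q_{Nadir}) − 41q_{Pike}.
∂π/∂q_{Pike} = 218 − 6q_{Pike} − 2q_{Nadir} = 0 ⇒ q_{Pike} = 109/3 − (1/3)q_{Nadir}.
The game is symmetric, so in equilibrium q_{Nadir} = q_{Pike}: the reaction function gives (4/3)q_{Pike} = 109/3, hence q_{Pike} = 27.25.
P_{Pike} = 259 − 3·27.25 − 2·27.25 = 122.75.
Profit = (122.75 − 41)·27.25 = 2227.6875.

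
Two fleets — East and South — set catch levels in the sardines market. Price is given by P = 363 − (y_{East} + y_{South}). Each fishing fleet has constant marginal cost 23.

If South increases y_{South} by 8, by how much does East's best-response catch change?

Fishing fleet East's profit: π = y_{East}(363 − (y_{East} + y_{South})) − 23y_{East}.
∂π/∂y_{East} = 340 − 2y_{East} − y_{South} = 0, so y_{East} = 170 − 0.5y_{South}.
The reaction-function slope is −0.5, so an 8-unit rise in y_{South} moves y_{East} by −0.5 × 8 = −4. East's best response falls — the actions are strategic substitutes.

-4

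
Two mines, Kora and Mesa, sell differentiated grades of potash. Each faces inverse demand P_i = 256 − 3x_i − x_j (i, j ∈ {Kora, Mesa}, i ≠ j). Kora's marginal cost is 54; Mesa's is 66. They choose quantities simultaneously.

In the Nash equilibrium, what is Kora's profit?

2557.92

Mine Kora's profit: π = x_{Kora}(256 − 3x_{Kora} − x_{Mesa}) − 54x_{Kora}.
∂π/∂x_{Kora} = 202 − 6x_{Kora} − x_{Mesa} = 0 ⇒ x_{Kora} = 101/3 − (1/6)x_{Mesa}.
Similarly x_{Mesa} = 95/3 − (1/6)x_{Kora}.
Solving the two reaction functions simultaneously: (1 − (−1/6)(−1/6))x_{Kora} = 101/3 − (1/6)·(95/3), so (35/36)x_{Kora} = 511/18 and x_{Kora} = 29.2.
Then x_{Mesa} = 95/3 − (1/6)·29.2 = 26.8.
P_{Kora} = 256 − 3·29.2 − 26.8 = 141.6.
Profit = (141.6 − 54)·29.2 = 2557.92.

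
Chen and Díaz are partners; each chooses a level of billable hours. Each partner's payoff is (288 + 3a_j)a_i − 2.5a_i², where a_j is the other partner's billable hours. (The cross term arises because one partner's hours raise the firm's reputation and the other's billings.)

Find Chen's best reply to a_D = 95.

Chen's payoff is (288 + 3a_D)a_C − 2.5a_C².
∂π/∂a_C = 288 + 3a_D − 5a_C = 0, so a_C = 57.6 + 0.6a_D.
At a_D = 95: a_C = 57.6 + 0.6·95 = 114.6.

114.6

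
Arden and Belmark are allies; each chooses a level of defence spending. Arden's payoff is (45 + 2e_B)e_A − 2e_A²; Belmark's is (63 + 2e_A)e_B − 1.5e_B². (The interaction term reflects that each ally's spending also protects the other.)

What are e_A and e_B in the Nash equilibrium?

Expanding Arden's payoff: 45e_A + 2e_Be_A − 2e_A².
∂π/∂e_A = 45 + 2e_B − 4e_A = 0, so e_A = 11.25 + 0.5e_B.
Likewise for Belmark: e_B = 21 + (2/3)e_A.
Substituting the second reaction function into the first: e_A = 11.25 + 0.5(21 + (2/3)e_A), which gives (2/3)e_A = 21.75 ⇒ e_A = 32.625.
Then e_B = 21 + (2/3)·32.625 = 42.75.

32.625, 42.75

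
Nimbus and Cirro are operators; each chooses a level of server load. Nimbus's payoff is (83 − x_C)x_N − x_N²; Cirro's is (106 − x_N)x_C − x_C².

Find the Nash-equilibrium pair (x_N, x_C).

20, 43

Expanding Nimbus's payoff: 83x_N − x_Cx_N − x_N².
∂π/∂x_N = 83 − x_C − 2x_N = 0, so x_N = 41.5 − 0.5x_C.
Likewise for Cirro: x_C = 53 − 0.5x_N.
Substituting the second reaction function into the first: x_N = 41.5 − 0.5(53 − 0.5x_N), which gives 0.75x_N = 15 ⇒ x_N = 20.
Then x_C = 53 − 0.5·20 = 43.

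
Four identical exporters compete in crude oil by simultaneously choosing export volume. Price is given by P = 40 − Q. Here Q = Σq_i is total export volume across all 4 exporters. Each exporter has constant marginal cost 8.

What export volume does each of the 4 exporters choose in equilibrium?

6.4

A representative exporter's profit is π_i = q_i(40 − Q) − 8q_i, with Q = q_i + Σ_{j≠i} q_j.
First-order condition: 32 − 2q_i − Σ_{j≠i} q_j = 0.
Imposing symmetry (q_j = q for all j) turns Σ_{j≠i} q_j into 3q, so 32 = 5q and q = 6.4.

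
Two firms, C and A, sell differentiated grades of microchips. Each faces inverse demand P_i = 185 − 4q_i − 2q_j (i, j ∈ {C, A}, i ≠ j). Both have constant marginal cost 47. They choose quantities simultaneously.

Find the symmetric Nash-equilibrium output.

Firm C's profit: π = q_C(185 − 4q_C − 2q_A) − 47q_C.
∂π/∂q_C = 138 − 8q_C − 2q_A = 0 ⇒ q_C = 17.25 − 0.25q_A.
Setting q_C = q_A in the reaction function: q_C = 17.25 − 0.25q_C, so q_C = 17.25 / 1.25 = 13.8.

13.8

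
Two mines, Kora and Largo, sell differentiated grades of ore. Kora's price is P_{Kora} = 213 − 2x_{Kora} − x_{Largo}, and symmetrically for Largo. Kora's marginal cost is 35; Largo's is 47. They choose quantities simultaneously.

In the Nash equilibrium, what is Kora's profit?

Mine Kora's profit: π = x_{Kora}(213 − 2x_{Kora} − x_{Largo}) − 35x_{Kora}.
∂π/∂x_{Kora} = 178 − 4x_{Kora} − x_{Largo} = 0 ⇒ x_{Kora} = 44.5 − 0.25x_{Largo}.
Similarly x_{Largo} = 41.5 − 0.25x_{Kora}.
Solving the two reaction functions simultaneously: (1 − (−0.25)(−0.25))x_{Kora} = 44.5 − 0.25·41.5, so 0.9375x_{Kora} = 34.125 and x_{Kora} = 36.4.
Then x_{Largo} = 41.5 − 0.25·36.4 = 32.4.
P_{Kora} = 213 − 2·36.4 − 32.4 = 107.8.
Profit = (107.8 − 35)·36.4 = 2649.92.

2649.92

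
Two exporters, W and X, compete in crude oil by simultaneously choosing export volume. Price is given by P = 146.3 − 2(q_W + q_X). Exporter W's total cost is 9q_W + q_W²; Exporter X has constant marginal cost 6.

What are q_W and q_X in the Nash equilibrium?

13.43, 28.36

Exporter W's profit: π = q_W(146.3 − 2(q_W + q_X)) − 9q_W − q_W².
∂π/∂q_W = 137.3 − 6q_W − 2q_X = 0, so q_W = 1373/60 − (1/3)q_X.
For X: ∂π/∂q_X = 140.3 − 4q_X − 2q_W = 0 ⇒ q_X = 35.075 − 0.5q_W.
Plugging q_X into W's best response: q_W = 1373/60 − (1/3)(35.075 − 0.5q_W) ⇒ (5/6)q_W = 1343/120, so q_W = 13.43.
Then q_X = 35.075 − 0.5·13.43 = 28.36.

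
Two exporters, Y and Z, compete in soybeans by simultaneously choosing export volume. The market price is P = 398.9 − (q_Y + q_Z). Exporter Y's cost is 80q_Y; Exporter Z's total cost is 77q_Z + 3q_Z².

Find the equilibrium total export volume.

170.28

Exporter Y's profit: π = q_Y(398.9 − (q_Y + q_Z)) − 80q_Y.
∂π/∂q_Y = 318.9 − 2q_Y − q_Z = 0, so q_Y = 159.45 − 0.5q_Z.
For Z: ∂π/∂q_Z = 321.9 − 8q_Z − q_Y = 0 ⇒ q_Z = 40.2375 − 0.125q_Y.
Substituting the second reaction function into the first: q_Y = 159.45 − 0.5(40.2375 − 0.125q_Y), which gives 0.9375q_Y = 22293/160 ⇒ q_Y = 148.62.
Then q_Z = 40.2375 − 0.125·148.62 = 21.66.
Total export volume: 148.62 + 21.66 = 170.28.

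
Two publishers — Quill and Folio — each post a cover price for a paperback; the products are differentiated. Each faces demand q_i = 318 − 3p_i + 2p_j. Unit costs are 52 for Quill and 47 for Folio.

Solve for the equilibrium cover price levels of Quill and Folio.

117.5625, 115.6875

Quill's profit: π = (p_{Quill} − 52)(318 − 3p_{Quill} + 2p_{Folio}).
∂π/∂p_{Quill} = 474 − 6p_{Quill} + 2p_{Folio} = 0 ⇒ p_{Quill} = 79 + (1/3)p_{Folio}.
Similarly p_{Folio} = 76.5 + (1/3)p_{Quill}.
Plugging p_{Folio} into Quill's best response: p_{Quill} = 79 + (1/3)(76.5 + (1/3)p_{Quill}) ⇒ (8/9)p_{Quill} = 104.5, so p_{Quill} = 117.5625.
Then p_{Folio} = 76.5 + (1/3)·117.5625 = 115.6875.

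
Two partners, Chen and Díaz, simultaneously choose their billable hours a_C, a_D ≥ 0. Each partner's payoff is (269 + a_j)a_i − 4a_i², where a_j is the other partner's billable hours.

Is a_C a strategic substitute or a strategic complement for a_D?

Chen's payoff is (269 + a_D)a_C − 4a_C².
∂π/∂a_C = 269 + a_D − 8a_C = 0, so a_C = 33.625 + 0.125a_D.
The best-response slope da_C/da_D = 0.125 > 0: the reaction function is upward-sloping, so the choices are strategic complements.

strategic complements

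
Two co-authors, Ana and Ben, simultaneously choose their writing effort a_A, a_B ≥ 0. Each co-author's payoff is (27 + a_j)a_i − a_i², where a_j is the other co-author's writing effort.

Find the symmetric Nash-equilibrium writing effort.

27

Ana's payoff is (27 + a_B)a_A − a_A².
∂π/∂a_A = 27 + a_B − 2a_A = 0, so a_A = 13.5 + 0.5a_B.
By symmetry a_B = a_A; substituting into the reaction function, 0.5a_A = 13.5 and a_A = 27.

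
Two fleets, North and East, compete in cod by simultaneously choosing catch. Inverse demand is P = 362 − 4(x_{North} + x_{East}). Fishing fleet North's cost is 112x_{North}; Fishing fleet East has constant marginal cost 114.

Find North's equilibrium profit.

1764

Fishing fleet North's profit: π = x_{North}(362 − 4(x_{North} + x_{East})) − 112x_{North}.
∂π/∂x_{North} = 250 − 8x_{North} − 4x_{East} = 0, so x_{North} = 31.25 − 0.5x_{East}.
By the same steps for East: x_{East} = 31 − 0.5x_{North}.
Plugging x_{East} into North's best response: x_{North} = 31.25 − 0.5(31 − 0.5x_{North}) ⇒ 0.75x_{North} = 15.75, so x_{North} = 21.
Then x_{East} = 31 − 0.5·21 = 20.5.
Price P = 362 − 4·41.5 = 196.
North's profit: (196 − 112)·21 = 1764.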